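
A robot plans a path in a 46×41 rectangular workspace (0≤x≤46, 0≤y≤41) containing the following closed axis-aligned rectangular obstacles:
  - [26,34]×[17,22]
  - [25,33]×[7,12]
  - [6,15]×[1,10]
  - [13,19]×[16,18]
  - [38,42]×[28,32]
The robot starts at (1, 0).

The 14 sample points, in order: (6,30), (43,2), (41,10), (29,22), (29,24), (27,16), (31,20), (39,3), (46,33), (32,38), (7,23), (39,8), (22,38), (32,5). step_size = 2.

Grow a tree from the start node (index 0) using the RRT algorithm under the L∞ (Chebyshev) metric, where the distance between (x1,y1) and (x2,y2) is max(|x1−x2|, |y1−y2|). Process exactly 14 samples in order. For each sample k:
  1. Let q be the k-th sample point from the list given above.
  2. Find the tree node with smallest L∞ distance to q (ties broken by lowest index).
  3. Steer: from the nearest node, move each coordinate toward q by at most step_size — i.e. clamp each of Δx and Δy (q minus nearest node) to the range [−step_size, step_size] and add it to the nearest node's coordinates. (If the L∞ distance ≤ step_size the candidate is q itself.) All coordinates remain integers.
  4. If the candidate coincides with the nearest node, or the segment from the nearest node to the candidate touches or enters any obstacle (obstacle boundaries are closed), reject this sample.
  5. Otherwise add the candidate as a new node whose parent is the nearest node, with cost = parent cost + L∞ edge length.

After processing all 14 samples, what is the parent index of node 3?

Parent of node 3: 1

1. q=(6,30) nearest=0 d=30 new=(3,2) → add node 1 parent=0 cost=2
2. q=(43,2) nearest=1 d=40 new=(5,2) → add node 2 parent=1 cost=4
3. q=(41,10) nearest=2 d=36 new=(7,4) → blocked by [6,15]×[1,10], reject
4. q=(29,22) nearest=2 d=24 new=(7,4) → blocked by [6,15]×[1,10], reject
5. q=(29,24) nearest=2 d=24 new=(7,4) → blocked by [6,15]×[1,10], reject
6. q=(27,16) nearest=2 d=22 new=(7,4) → blocked by [6,15]×[1,10], reject
7. q=(31,20) nearest=2 d=26 new=(7,4) → blocked by [6,15]×[1,10], reject
8. q=(39,3) nearest=2 d=34 new=(7,3) → blocked by [6,15]×[1,10], reject
9. q=(46,33) nearest=2 d=41 new=(7,4) → blocked by [6,15]×[1,10], reject
10. q=(32,38) nearest=1 d=36 new=(5,4) → add node 3 parent=1 cost=4
11. q=(7,23) nearest=3 d=19 new=(7,6) → blocked by [6,15]×[1,10], reject
12. q=(39,8) nearest=2 d=34 new=(7,4) → blocked by [6,15]×[1,10], reject
13. q=(22,38) nearest=3 d=34 new=(7,6) → blocked by [6,15]×[1,10], reject
14. q=(32,5) nearest=2 d=27 new=(7,4) → blocked by [6,15]×[1,10], reject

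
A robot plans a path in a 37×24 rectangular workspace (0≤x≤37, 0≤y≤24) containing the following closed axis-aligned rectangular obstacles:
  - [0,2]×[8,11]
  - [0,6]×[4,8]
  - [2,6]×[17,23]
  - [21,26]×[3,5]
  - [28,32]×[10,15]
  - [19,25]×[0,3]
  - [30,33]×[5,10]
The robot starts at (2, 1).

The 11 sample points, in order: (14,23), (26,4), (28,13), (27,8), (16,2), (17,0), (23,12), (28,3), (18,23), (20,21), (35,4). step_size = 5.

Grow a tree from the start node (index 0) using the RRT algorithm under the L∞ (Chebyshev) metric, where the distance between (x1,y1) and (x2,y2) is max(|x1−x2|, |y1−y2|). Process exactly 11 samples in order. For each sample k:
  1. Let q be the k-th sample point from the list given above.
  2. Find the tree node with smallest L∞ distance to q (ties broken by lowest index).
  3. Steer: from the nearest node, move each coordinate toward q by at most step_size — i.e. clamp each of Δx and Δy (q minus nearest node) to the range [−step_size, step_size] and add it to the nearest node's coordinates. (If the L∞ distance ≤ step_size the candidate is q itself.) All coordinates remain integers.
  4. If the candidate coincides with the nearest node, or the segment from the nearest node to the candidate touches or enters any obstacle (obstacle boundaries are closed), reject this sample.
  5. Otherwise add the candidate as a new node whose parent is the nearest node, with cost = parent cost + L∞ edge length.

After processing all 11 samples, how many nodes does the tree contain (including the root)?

Node count: 10

1. q=(14,23) nearest=0 d=22 new=(7,6) → blocked by [0,6]×[4,8], reject
2. q=(26,4) nearest=0 d=24 new=(7,4) → add node 1 parent=0 cost=5
3. q=(28,13) nearest=1 d=21 new=(12,9) → add node 2 parent=1 cost=10
4. q=(27,8) nearest=2 d=15 new=(17,8) → add node 3 parent=2 cost=15
5. q=(16,2) nearest=3 d=6 new=(16,3) → add node 4 parent=3 cost=20
6. q=(17,0) nearest=4 d=3 new=(17,0) → add node 5 parent=4 cost=23
7. q=(23,12) nearest=3 d=6 new=(22,12) → add node 6 parent=3 cost=20
8. q=(28,3) nearest=6 d=9 new=(27,7) → add node 7 parent=6 cost=25
9. q=(18,23) nearest=6 d=11 new=(18,17) → add node 8 parent=6 cost=25
10. q=(20,21) nearest=8 d=4 new=(20,21) → add node 9 parent=8 cost=29
11. q=(35,4) nearest=7 d=8 new=(32,4) → blocked by [30,33]×[5,10], reject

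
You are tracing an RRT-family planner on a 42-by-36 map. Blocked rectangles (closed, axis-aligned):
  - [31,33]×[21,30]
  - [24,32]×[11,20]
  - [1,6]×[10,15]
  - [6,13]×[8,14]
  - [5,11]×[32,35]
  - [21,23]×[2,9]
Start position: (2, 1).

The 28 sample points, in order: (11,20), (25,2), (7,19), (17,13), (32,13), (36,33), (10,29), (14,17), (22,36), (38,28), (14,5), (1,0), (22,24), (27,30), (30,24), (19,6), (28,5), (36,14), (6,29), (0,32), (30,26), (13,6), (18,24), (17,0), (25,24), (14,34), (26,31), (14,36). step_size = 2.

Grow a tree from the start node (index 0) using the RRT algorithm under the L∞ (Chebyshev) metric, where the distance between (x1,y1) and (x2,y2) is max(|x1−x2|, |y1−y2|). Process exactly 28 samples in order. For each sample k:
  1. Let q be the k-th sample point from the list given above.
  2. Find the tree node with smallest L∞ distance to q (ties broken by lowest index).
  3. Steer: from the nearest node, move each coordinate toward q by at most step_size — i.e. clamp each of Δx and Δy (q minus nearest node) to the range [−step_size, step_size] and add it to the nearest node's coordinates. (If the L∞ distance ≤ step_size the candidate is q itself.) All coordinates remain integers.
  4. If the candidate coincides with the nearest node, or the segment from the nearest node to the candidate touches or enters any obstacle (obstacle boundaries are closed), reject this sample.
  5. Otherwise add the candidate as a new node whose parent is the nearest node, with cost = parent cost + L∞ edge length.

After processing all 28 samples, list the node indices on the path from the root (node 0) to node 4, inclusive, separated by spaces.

Path: 0 1 2 4

1. q=(11,20) nearest=0 d=19 new=(4,3) → add node 1 parent=0 cost=2
2. q=(25,2) nearest=1 d=21 new=(6,2) → add node 2 parent=1 cost=4
3. q=(7,19) nearest=1 d=16 new=(6,5) → add node 3 parent=1 cost=4
4. q=(17,13) nearest=2 d=11 new=(8,4) → add node 4 parent=2 cost=6
5. q=(32,13) nearest=4 d=24 new=(10,6) → add node 5 parent=4 cost=8
6. q=(36,33) nearest=5 d=27 new=(12,8) → blocked by [6,13]×[8,14], reject
7. q=(10,29) nearest=5 d=23 new=(10,8) → blocked by [6,13]×[8,14], reject
8. q=(14,17) nearest=5 d=11 new=(12,8) → blocked by [6,13]×[8,14], reject
9. q=(22,36) nearest=5 d=30 new=(12,8) → blocked by [6,13]×[8,14], reject
10. q=(38,28) nearest=5 d=28 new=(12,8) → blocked by [6,13]×[8,14], reject
11. q=(14,5) nearest=5 d=4 new=(12,5) → add node 6 parent=5 cost=10
12. q=(1,0) nearest=0 d=1 new=(1,0) → add node 7 parent=0 cost=1
13. q=(22,24) nearest=5 d=18 new=(12,8) → blocked by [6,13]×[8,14], reject
14. q=(27,30) nearest=5 d=24 new=(12,8) → blocked by [6,13]×[8,14], reject
15. q=(30,24) nearest=6 d=19 new=(14,7) → add node 8 parent=6 cost=12
16. q=(19,6) nearest=8 d=5 new=(16,6) → add node 9 parent=8 cost=14
17. q=(28,5) nearest=9 d=12 new=(18,5) → add node 10 parent=9 cost=16
18. q=(36,14) nearest=10 d=18 new=(20,7) → add node 11 parent=10 cost=18
19. q=(6,29) nearest=8 d=22 new=(12,9) → blocked by [6,13]×[8,14], reject
20. q=(0,32) nearest=8 d=25 new=(12,9) → blocked by [6,13]×[8,14], reject
21. q=(30,26) nearest=8 d=19 new=(16,9) → add node 12 parent=8 cost=14
22. q=(13,6) nearest=6 d=1 new=(13,6) → add node 13 parent=6 cost=11
23. q=(18,24) nearest=12 d=15 new=(18,11) → add node 14 parent=12 cost=16
24. q=(17,0) nearest=6 d=5 new=(14,3) → add node 15 parent=6 cost=12
25. q=(25,24) nearest=14 d=13 new=(20,13) → add node 16 parent=14 cost=18
26. q=(14,34) nearest=16 d=21 new=(18,15) → add node 17 parent=16 cost=20
27. q=(26,31) nearest=17 d=16 new=(20,17) → add node 18 parent=17 cost=22
28. q=(14,36) nearest=18 d=19 new=(18,19) → add node 19 parent=18 cost=24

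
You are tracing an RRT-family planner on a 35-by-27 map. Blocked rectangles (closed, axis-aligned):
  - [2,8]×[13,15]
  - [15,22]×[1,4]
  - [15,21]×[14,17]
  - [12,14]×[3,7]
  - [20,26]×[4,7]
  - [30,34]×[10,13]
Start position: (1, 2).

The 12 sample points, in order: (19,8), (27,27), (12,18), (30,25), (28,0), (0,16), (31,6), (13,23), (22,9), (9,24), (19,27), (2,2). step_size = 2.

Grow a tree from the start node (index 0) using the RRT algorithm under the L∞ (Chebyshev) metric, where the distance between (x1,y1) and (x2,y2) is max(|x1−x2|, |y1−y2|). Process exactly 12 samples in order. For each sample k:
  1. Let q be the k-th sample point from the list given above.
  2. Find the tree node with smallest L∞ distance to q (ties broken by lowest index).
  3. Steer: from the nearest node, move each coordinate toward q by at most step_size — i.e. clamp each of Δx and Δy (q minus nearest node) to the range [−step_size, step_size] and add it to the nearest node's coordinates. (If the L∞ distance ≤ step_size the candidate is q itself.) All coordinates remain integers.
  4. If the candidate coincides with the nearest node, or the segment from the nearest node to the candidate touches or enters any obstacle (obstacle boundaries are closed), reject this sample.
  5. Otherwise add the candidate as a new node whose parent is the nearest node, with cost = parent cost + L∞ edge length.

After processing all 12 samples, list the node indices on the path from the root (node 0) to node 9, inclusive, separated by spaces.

1. q=(19,8) nearest=0 d=18 new=(3,4) → add node 1 parent=0 cost=2
2. q=(27,27) nearest=1 d=24 new=(5,6) → add node 2 parent=1 cost=4
3. q=(12,18) nearest=2 d=12 new=(7,8) → add node 3 parent=2 cost=6
4. q=(30,25) nearest=3 d=23 new=(9,10) → add node 4 parent=3 cost=8
5. q=(28,0) nearest=4 d=19 new=(11,8) → add node 5 parent=4 cost=10
6. q=(0,16) nearest=3 d=8 new=(5,10) → add node 6 parent=3 cost=8
7. q=(31,6) nearest=5 d=20 new=(13,6) → blocked by [12,14]×[3,7], reject
8. q=(13,23) nearest=4 d=13 new=(11,12) → add node 7 parent=4 cost=10
9. q=(22,9) nearest=5 d=11 new=(13,9) → add node 8 parent=5 cost=12
10. q=(9,24) nearest=7 d=12 new=(9,14) → add node 9 parent=7 cost=12
11. q=(19,27) nearest=9 d=13 new=(11,16) → add node 10 parent=9 cost=14
12. q=(2,2) nearest=0 d=1 new=(2,2) → add node 11 parent=0 cost=1

Path: 0 1 2 3 4 7 9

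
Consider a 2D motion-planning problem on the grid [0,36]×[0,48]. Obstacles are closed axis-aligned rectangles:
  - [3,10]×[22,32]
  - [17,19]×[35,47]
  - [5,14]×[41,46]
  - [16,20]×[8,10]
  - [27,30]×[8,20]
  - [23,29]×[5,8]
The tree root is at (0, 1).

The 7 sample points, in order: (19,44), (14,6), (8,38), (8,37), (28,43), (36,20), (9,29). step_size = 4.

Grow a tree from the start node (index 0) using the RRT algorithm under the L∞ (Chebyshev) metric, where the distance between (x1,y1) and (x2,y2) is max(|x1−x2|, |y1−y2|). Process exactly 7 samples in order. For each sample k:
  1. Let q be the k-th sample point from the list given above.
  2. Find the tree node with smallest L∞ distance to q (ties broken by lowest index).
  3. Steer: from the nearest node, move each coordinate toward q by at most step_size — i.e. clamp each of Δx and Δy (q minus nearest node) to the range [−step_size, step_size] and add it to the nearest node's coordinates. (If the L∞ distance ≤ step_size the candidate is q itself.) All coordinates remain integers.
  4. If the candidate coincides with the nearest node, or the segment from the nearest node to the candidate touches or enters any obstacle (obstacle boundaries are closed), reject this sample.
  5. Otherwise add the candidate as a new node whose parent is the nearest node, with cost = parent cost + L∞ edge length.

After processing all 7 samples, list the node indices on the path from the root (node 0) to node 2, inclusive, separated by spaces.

Path: 0 1 2

1. q=(19,44) nearest=0 d=43 new=(4,5) → add node 1 parent=0 cost=4
2. q=(14,6) nearest=1 d=10 new=(8,6) → add node 2 parent=1 cost=8
3. q=(8,38) nearest=2 d=32 new=(8,10) → add node 3 parent=2 cost=12
4. q=(8,37) nearest=3 d=27 new=(8,14) → add node 4 parent=3 cost=16
5. q=(28,43) nearest=4 d=29 new=(12,18) → add node 5 parent=4 cost=20
6. q=(36,20) nearest=5 d=24 new=(16,20) → add node 6 parent=5 cost=24
7. q=(9,29) nearest=6 d=9 new=(12,24) → add node 7 parent=6 cost=28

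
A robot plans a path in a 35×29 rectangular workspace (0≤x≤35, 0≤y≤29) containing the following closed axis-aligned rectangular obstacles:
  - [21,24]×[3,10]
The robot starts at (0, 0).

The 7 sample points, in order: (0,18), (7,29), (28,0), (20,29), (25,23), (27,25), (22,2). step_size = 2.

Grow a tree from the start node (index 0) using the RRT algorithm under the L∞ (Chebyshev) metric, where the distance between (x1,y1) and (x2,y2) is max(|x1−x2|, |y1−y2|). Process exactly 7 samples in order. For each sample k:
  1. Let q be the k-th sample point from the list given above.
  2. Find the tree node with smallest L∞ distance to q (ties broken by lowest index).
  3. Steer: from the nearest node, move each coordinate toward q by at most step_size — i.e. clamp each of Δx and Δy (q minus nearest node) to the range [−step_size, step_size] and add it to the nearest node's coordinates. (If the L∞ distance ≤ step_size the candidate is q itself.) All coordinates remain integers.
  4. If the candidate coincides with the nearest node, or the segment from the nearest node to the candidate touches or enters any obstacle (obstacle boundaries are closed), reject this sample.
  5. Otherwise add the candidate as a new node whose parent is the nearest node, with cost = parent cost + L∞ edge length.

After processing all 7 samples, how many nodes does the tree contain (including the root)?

1. q=(0,18) nearest=0 d=18 new=(0,2) → add node 1 parent=0 cost=2
2. q=(7,29) nearest=1 d=27 new=(2,4) → add node 2 parent=1 cost=4
3. q=(28,0) nearest=2 d=26 new=(4,2) → add node 3 parent=2 cost=6
4. q=(20,29) nearest=2 d=25 new=(4,6) → add node 4 parent=2 cost=6
5. q=(25,23) nearest=3 d=21 new=(6,4) → add node 5 parent=3 cost=8
6. q=(27,25) nearest=5 d=21 new=(8,6) → add node 6 parent=5 cost=10
7. q=(22,2) nearest=6 d=14 new=(10,4) → add node 7 parent=6 cost=12

Node count: 8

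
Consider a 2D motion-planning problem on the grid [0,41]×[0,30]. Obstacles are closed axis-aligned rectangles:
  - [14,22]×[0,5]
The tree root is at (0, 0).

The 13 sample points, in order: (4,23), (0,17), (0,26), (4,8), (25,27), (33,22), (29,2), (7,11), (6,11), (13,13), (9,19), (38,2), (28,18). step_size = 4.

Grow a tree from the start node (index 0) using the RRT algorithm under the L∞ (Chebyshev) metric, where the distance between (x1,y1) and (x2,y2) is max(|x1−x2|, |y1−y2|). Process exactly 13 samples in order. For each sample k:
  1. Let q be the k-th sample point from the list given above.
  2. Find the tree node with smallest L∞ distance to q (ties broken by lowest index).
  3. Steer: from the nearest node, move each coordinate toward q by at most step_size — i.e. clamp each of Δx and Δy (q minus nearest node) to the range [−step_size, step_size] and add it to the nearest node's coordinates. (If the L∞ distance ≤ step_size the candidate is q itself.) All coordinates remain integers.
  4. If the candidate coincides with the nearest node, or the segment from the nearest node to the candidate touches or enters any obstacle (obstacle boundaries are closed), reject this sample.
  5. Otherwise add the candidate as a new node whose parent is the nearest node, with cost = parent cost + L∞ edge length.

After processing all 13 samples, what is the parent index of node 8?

Parent of node 8: 5

1. q=(4,23) nearest=0 d=23 new=(4,4) → add node 1 parent=0 cost=4
2. q=(0,17) nearest=1 d=13 new=(0,8) → add node 2 parent=1 cost=8
3. q=(0,26) nearest=2 d=18 new=(0,12) → add node 3 parent=2 cost=12
4. q=(4,8) nearest=1 d=4 new=(4,8) → add node 4 parent=1 cost=8
5. q=(25,27) nearest=4 d=21 new=(8,12) → add node 5 parent=4 cost=12
6. q=(33,22) nearest=5 d=25 new=(12,16) → add node 6 parent=5 cost=16
7. q=(29,2) nearest=6 d=17 new=(16,12) → add node 7 parent=6 cost=20
8. q=(7,11) nearest=5 d=1 new=(7,11) → add node 8 parent=5 cost=13
9. q=(6,11) nearest=8 d=1 new=(6,11) → add node 9 parent=8 cost=14
10. q=(13,13) nearest=6 d=3 new=(13,13) → add node 10 parent=6 cost=19
11. q=(9,19) nearest=6 d=3 new=(9,19) → add node 11 parent=6 cost=19
12. q=(38,2) nearest=7 d=22 new=(20,8) → add node 12 parent=7 cost=24
13. q=(28,18) nearest=12 d=10 new=(24,12) → add node 13 parent=12 cost=28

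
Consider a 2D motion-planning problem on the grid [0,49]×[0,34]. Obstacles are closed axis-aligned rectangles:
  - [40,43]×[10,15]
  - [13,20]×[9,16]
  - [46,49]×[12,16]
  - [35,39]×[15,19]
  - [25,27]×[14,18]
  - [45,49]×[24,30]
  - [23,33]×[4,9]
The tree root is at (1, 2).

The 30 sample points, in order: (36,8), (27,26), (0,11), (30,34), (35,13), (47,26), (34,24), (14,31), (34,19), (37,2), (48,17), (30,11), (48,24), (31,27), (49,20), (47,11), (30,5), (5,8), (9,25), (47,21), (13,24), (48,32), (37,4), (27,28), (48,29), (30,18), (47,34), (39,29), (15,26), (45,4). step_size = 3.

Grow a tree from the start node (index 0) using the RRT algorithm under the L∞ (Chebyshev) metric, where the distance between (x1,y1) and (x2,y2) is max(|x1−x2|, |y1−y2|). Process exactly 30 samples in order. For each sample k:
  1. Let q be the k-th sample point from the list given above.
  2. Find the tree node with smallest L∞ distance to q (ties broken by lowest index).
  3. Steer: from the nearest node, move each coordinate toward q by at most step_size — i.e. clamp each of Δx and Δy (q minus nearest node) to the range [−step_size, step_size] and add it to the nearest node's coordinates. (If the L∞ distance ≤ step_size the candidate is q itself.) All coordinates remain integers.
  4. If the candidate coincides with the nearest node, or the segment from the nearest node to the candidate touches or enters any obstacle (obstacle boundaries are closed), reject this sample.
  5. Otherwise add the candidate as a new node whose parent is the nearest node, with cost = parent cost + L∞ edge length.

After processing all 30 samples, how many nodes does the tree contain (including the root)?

Node count: 14

1. q=(36,8) nearest=0 d=35 new=(4,5) → add node 1 parent=0 cost=3
2. q=(27,26) nearest=1 d=23 new=(7,8) → add node 2 parent=1 cost=6
3. q=(0,11) nearest=1 d=6 new=(1,8) → add node 3 parent=1 cost=6
4. q=(30,34) nearest=2 d=26 new=(10,11) → add node 4 parent=2 cost=9
5. q=(35,13) nearest=4 d=25 new=(13,13) → blocked by [13,20]×[9,16], reject
6. q=(47,26) nearest=4 d=37 new=(13,14) → blocked by [13,20]×[9,16], reject
7. q=(34,24) nearest=4 d=24 new=(13,14) → blocked by [13,20]×[9,16], reject
8. q=(14,31) nearest=4 d=20 new=(13,14) → blocked by [13,20]×[9,16], reject
9. q=(34,19) nearest=4 d=24 new=(13,14) → blocked by [13,20]×[9,16], reject
10. q=(37,2) nearest=4 d=27 new=(13,8) → add node 5 parent=4 cost=12
11. q=(48,17) nearest=5 d=35 new=(16,11) → blocked by [13,20]×[9,16], reject
12. q=(30,11) nearest=5 d=17 new=(16,11) → blocked by [13,20]×[9,16], reject
13. q=(48,24) nearest=5 d=35 new=(16,11) → blocked by [13,20]×[9,16], reject
14. q=(31,27) nearest=5 d=19 new=(16,11) → blocked by [13,20]×[9,16], reject
15. q=(49,20) nearest=5 d=36 new=(16,11) → blocked by [13,20]×[9,16], reject
16. q=(47,11) nearest=5 d=34 new=(16,11) → blocked by [13,20]×[9,16], reject
17. q=(30,5) nearest=5 d=17 new=(16,5) → add node 6 parent=5 cost=15
18. q=(5,8) nearest=2 d=2 new=(5,8) → add node 7 parent=2 cost=8
19. q=(9,25) nearest=4 d=14 new=(9,14) → add node 8 parent=4 cost=12
20. q=(47,21) nearest=6 d=31 new=(19,8) → add node 9 parent=6 cost=18
21. q=(13,24) nearest=8 d=10 new=(12,17) → add node 10 parent=8 cost=15
22. q=(48,32) nearest=9 d=29 new=(22,11) → blocked by [13,20]×[9,16], reject
23. q=(37,4) nearest=9 d=18 new=(22,5) → add node 11 parent=9 cost=21
24. q=(27,28) nearest=10 d=15 new=(15,20) → add node 12 parent=10 cost=18
25. q=(48,29) nearest=11 d=26 new=(25,8) → blocked by [23,33]×[4,9], reject
26. q=(30,18) nearest=9 d=11 new=(22,11) → blocked by [13,20]×[9,16], reject
27. q=(47,34) nearest=9 d=28 new=(22,11) → blocked by [13,20]×[9,16], reject
28. q=(39,29) nearest=9 d=21 new=(22,11) → blocked by [13,20]×[9,16], reject
29. q=(15,26) nearest=12 d=6 new=(15,23) → add node 13 parent=12 cost=21
30. q=(45,4) nearest=11 d=23 new=(25,4) → blocked by [23,33]×[4,9], reject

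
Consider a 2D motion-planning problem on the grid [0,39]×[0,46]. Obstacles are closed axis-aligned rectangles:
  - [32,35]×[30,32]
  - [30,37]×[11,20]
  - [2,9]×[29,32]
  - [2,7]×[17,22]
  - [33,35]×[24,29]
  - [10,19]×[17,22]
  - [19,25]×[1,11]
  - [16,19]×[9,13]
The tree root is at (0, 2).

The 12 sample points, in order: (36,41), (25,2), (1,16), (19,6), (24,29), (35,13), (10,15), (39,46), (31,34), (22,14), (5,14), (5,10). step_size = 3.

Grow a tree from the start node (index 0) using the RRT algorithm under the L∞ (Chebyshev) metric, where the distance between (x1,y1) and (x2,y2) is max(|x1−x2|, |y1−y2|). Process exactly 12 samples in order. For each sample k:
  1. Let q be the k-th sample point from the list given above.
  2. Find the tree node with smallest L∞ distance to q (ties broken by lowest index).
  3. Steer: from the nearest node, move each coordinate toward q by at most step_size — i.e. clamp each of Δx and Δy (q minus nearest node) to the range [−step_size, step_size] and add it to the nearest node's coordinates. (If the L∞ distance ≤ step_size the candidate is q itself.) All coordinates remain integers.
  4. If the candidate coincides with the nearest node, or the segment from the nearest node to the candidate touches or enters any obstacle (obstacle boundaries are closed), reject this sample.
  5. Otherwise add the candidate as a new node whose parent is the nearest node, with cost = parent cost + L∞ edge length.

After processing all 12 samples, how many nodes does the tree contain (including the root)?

1. q=(36,41) nearest=0 d=39 new=(3,5) → add node 1 parent=0 cost=3
2. q=(25,2) nearest=1 d=22 new=(6,2) → add node 2 parent=1 cost=6
3. q=(1,16) nearest=1 d=11 new=(1,8) → add node 3 parent=1 cost=6
4. q=(19,6) nearest=2 d=13 new=(9,5) → add node 4 parent=2 cost=9
5. q=(24,29) nearest=3 d=23 new=(4,11) → add node 5 parent=3 cost=9
6. q=(35,13) nearest=4 d=26 new=(12,8) → add node 6 parent=4 cost=12
7. q=(10,15) nearest=5 d=6 new=(7,14) → add node 7 parent=5 cost=12
8. q=(39,46) nearest=7 d=32 new=(10,17) → blocked by [10,19]×[17,22], reject
9. q=(31,34) nearest=7 d=24 new=(10,17) → blocked by [10,19]×[17,22], reject
10. q=(22,14) nearest=6 d=10 new=(15,11) → add node 8 parent=6 cost=15
11. q=(5,14) nearest=7 d=2 new=(5,14) → add node 9 parent=7 cost=14
12. q=(5,10) nearest=5 d=1 new=(5,10) → add node 10 parent=5 cost=10

Node count: 11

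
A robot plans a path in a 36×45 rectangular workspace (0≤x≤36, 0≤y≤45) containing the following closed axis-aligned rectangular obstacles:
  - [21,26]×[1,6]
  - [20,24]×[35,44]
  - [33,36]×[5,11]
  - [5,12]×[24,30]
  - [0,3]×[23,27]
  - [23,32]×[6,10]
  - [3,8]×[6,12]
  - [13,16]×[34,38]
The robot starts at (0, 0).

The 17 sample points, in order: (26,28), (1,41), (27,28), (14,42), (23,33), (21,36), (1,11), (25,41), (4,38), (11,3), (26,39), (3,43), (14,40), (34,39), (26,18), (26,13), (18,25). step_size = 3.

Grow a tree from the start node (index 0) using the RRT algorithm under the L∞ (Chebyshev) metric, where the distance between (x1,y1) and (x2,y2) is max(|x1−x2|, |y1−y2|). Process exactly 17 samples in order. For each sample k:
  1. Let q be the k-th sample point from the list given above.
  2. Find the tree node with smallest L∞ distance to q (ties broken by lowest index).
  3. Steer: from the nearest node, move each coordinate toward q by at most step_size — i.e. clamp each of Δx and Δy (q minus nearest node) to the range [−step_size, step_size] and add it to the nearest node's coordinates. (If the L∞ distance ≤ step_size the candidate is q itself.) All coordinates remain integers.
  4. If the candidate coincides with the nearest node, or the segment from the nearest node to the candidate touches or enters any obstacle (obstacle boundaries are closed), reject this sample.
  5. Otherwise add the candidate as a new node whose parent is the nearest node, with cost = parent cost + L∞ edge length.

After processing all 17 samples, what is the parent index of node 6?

Parent of node 6: 5

1. q=(26,28) nearest=0 d=28 new=(3,3) → add node 1 parent=0 cost=3
2. q=(1,41) nearest=1 d=38 new=(1,6) → add node 2 parent=1 cost=6
3. q=(27,28) nearest=1 d=25 new=(6,6) → blocked by [3,8]×[6,12], reject
4. q=(14,42) nearest=2 d=36 new=(4,9) → blocked by [3,8]×[6,12], reject
5. q=(23,33) nearest=2 d=27 new=(4,9) → blocked by [3,8]×[6,12], reject
6. q=(21,36) nearest=2 d=30 new=(4,9) → blocked by [3,8]×[6,12], reject
7. q=(1,11) nearest=2 d=5 new=(1,9) → add node 3 parent=2 cost=9
8. q=(25,41) nearest=3 d=32 new=(4,12) → blocked by [3,8]×[6,12], reject
9. q=(4,38) nearest=3 d=29 new=(4,12) → blocked by [3,8]×[6,12], reject
10. q=(11,3) nearest=1 d=8 new=(6,3) → add node 4 parent=1 cost=6
11. q=(26,39) nearest=3 d=30 new=(4,12) → blocked by [3,8]×[6,12], reject
12. q=(3,43) nearest=3 d=34 new=(3,12) → blocked by [3,8]×[6,12], reject
13. q=(14,40) nearest=3 d=31 new=(4,12) → blocked by [3,8]×[6,12], reject
14. q=(34,39) nearest=2 d=33 new=(4,9) → blocked by [3,8]×[6,12], reject
15. q=(26,18) nearest=4 d=20 new=(9,6) → add node 5 parent=4 cost=9
16. q=(26,13) nearest=5 d=17 new=(12,9) → add node 6 parent=5 cost=12
17. q=(18,25) nearest=6 d=16 new=(15,12) → add node 7 parent=6 cost=15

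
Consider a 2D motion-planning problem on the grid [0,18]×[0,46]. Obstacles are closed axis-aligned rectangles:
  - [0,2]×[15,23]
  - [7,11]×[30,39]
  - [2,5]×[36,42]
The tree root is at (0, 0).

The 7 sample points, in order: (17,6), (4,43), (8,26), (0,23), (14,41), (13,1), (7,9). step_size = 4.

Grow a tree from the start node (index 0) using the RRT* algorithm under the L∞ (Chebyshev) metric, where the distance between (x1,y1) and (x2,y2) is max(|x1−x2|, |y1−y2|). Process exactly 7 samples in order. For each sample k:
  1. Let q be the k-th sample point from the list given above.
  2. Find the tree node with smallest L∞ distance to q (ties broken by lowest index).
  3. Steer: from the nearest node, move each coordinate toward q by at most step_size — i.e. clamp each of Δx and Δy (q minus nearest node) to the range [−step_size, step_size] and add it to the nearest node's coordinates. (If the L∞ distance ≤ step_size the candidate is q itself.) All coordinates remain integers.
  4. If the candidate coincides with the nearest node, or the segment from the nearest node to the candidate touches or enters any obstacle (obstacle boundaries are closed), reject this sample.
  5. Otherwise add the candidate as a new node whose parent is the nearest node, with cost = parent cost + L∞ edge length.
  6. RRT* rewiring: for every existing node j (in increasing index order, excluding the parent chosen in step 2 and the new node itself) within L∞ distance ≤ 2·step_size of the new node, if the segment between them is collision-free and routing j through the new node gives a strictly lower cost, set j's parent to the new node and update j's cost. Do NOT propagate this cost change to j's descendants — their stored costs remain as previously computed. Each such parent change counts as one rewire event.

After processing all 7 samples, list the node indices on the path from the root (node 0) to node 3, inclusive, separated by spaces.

Path: 0 1 2 3

1. q=(17,6) nearest=0 d=17 new=(4,4) → add node 1 parent=0 cost=4
2. q=(4,43) nearest=1 d=39 new=(4,8) → add node 2 parent=1 cost=8
3. q=(8,26) nearest=2 d=18 new=(8,12) → add node 3 parent=2 cost=12
4. q=(0,23) nearest=3 d=11 new=(4,16) → add node 4 parent=3 cost=16
5. q=(14,41) nearest=4 d=25 new=(8,20) → add node 5 parent=4 cost=20
6. q=(13,1) nearest=1 d=9 new=(8,1) → add node 6 parent=1 cost=8
7. q=(7,9) nearest=2 d=3 new=(7,9) → add node 7 parent=2 cost=11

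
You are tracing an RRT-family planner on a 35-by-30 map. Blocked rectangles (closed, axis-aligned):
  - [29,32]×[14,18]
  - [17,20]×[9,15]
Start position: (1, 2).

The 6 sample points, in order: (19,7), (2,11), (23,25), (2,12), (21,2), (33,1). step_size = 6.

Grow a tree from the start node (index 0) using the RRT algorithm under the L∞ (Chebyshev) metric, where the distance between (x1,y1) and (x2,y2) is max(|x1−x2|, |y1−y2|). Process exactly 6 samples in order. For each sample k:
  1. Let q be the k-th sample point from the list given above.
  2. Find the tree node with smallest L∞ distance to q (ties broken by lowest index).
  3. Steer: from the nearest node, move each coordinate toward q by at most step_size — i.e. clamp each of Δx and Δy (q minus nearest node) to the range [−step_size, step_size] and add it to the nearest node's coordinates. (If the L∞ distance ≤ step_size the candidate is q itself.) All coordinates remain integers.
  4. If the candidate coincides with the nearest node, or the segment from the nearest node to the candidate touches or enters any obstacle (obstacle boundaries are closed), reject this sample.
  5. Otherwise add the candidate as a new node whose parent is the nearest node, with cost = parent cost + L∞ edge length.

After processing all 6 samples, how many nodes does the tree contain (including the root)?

1. q=(19,7) nearest=0 d=18 new=(7,7) → add node 1 parent=0 cost=6
2. q=(2,11) nearest=1 d=5 new=(2,11) → add node 2 parent=1 cost=11
3. q=(23,25) nearest=1 d=18 new=(13,13) → add node 3 parent=1 cost=12
4. q=(2,12) nearest=2 d=1 new=(2,12) → add node 4 parent=2 cost=12
5. q=(21,2) nearest=3 d=11 new=(19,7) → blocked by [17,20]×[9,15], reject
6. q=(33,1) nearest=3 d=20 new=(19,7) → blocked by [17,20]×[9,15], reject

Node count: 5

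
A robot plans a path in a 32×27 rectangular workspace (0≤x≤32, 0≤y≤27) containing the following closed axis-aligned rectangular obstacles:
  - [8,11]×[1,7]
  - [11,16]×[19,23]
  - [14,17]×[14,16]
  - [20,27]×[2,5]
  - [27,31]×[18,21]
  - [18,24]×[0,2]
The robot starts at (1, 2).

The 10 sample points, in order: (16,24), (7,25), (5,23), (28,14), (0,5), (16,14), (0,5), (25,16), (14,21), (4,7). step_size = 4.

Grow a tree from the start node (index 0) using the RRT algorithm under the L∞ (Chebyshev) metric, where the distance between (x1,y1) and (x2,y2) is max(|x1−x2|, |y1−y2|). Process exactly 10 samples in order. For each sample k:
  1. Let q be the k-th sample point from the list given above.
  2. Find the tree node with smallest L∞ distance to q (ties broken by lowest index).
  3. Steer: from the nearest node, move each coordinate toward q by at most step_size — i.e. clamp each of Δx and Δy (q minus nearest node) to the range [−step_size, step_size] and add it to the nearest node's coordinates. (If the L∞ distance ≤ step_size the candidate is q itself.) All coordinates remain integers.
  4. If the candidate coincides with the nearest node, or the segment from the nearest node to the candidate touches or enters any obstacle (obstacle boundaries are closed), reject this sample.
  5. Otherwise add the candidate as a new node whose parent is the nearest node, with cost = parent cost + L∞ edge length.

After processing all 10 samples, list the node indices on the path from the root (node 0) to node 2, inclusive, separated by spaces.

Path: 0 1 2

1. q=(16,24) nearest=0 d=22 new=(5,6) → add node 1 parent=0 cost=4
2. q=(7,25) nearest=1 d=19 new=(7,10) → add node 2 parent=1 cost=8
3. q=(5,23) nearest=2 d=13 new=(5,14) → add node 3 parent=2 cost=12
4. q=(28,14) nearest=2 d=21 new=(11,14) → add node 4 parent=2 cost=12
5. q=(0,5) nearest=0 d=3 new=(0,5) → add node 5 parent=0 cost=3
6. q=(16,14) nearest=4 d=5 new=(15,14) → blocked by [14,17]×[14,16], reject
7. q=(0,5) nearest=5 d=0 → coincident, reject
8. q=(25,16) nearest=4 d=14 new=(15,16) → blocked by [14,17]×[14,16], reject
9. q=(14,21) nearest=4 d=7 new=(14,18) → add node 6 parent=4 cost=16
10. q=(4,7) nearest=1 d=1 new=(4,7) → add node 7 parent=1 cost=5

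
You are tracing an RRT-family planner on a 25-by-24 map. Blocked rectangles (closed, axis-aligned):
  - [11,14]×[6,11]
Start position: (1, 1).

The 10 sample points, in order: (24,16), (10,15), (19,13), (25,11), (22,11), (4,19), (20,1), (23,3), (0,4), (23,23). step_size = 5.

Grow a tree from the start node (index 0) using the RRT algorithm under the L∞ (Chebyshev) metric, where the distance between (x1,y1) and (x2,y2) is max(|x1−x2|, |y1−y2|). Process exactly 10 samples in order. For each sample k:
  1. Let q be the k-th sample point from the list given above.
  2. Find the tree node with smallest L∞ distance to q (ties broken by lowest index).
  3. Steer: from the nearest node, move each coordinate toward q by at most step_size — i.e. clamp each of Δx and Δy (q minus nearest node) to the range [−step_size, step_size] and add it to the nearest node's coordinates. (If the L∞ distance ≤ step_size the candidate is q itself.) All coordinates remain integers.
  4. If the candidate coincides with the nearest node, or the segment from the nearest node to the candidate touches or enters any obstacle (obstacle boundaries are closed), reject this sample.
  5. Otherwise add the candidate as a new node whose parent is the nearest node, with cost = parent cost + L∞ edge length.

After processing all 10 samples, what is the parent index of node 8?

1. q=(24,16) nearest=0 d=23 new=(6,6) → add node 1 parent=0 cost=5
2. q=(10,15) nearest=1 d=9 new=(10,11) → add node 2 parent=1 cost=10
3. q=(19,13) nearest=2 d=9 new=(15,13) → add node 3 parent=2 cost=15
4. q=(25,11) nearest=3 d=10 new=(20,11) → add node 4 parent=3 cost=20
5. q=(22,11) nearest=4 d=2 new=(22,11) → add node 5 parent=4 cost=22
6. q=(4,19) nearest=2 d=8 new=(5,16) → add node 6 parent=2 cost=15
7. q=(20,1) nearest=2 d=10 new=(15,6) → blocked by [11,14]×[6,11], reject
8. q=(23,3) nearest=4 d=8 new=(23,6) → add node 7 parent=4 cost=25
9. q=(0,4) nearest=0 d=3 new=(0,4) → add node 8 parent=0 cost=3
10. q=(23,23) nearest=3 d=10 new=(20,18) → add node 9 parent=3 cost=20

Parent of node 8: 0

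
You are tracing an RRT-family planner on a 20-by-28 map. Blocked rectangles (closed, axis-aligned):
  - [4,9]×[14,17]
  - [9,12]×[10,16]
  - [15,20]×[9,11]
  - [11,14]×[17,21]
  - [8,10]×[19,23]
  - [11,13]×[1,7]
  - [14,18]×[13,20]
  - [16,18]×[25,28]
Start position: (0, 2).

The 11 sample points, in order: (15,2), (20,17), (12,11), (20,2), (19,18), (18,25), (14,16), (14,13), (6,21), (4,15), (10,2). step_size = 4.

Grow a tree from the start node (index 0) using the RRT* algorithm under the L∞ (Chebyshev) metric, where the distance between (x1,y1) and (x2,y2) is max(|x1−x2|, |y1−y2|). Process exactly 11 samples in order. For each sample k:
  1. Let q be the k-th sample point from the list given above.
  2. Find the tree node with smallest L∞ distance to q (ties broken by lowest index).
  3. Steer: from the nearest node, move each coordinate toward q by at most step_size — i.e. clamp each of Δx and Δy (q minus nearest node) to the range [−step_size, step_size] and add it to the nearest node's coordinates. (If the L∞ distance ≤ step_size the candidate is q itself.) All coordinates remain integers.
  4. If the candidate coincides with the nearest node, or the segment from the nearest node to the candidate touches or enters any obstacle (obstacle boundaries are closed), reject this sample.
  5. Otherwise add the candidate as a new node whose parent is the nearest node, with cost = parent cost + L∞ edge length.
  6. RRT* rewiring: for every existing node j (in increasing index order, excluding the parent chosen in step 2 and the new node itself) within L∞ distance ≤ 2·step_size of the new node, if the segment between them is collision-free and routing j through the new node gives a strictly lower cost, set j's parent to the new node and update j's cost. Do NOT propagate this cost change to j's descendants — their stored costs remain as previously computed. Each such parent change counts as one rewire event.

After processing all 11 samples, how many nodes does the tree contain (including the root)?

1. q=(15,2) nearest=0 d=15 new=(4,2) → add node 1 parent=0 cost=4
2. q=(20,17) nearest=1 d=16 new=(8,6) → add node 2 parent=1 cost=8
3. q=(12,11) nearest=2 d=5 new=(12,10) → blocked by [9,12]×[10,16], reject
4. q=(20,2) nearest=2 d=12 new=(12,2) → blocked by [11,13]×[1,7], reject
5. q=(19,18) nearest=2 d=12 new=(12,10) → blocked by [9,12]×[10,16], reject
6. q=(18,25) nearest=2 d=19 new=(12,10) → blocked by [9,12]×[10,16], reject
7. q=(14,16) nearest=2 d=10 new=(12,10) → blocked by [9,12]×[10,16], reject
8. q=(14,13) nearest=2 d=7 new=(12,10) → blocked by [9,12]×[10,16], reject
9. q=(6,21) nearest=2 d=15 new=(6,10) → add node 3 parent=2 cost=12
10. q=(4,15) nearest=3 d=5 new=(4,14) → blocked by [4,9]×[14,17], reject
11. q=(10,2) nearest=2 d=4 new=(10,2) → add node 4 parent=2 cost=12

Node count: 5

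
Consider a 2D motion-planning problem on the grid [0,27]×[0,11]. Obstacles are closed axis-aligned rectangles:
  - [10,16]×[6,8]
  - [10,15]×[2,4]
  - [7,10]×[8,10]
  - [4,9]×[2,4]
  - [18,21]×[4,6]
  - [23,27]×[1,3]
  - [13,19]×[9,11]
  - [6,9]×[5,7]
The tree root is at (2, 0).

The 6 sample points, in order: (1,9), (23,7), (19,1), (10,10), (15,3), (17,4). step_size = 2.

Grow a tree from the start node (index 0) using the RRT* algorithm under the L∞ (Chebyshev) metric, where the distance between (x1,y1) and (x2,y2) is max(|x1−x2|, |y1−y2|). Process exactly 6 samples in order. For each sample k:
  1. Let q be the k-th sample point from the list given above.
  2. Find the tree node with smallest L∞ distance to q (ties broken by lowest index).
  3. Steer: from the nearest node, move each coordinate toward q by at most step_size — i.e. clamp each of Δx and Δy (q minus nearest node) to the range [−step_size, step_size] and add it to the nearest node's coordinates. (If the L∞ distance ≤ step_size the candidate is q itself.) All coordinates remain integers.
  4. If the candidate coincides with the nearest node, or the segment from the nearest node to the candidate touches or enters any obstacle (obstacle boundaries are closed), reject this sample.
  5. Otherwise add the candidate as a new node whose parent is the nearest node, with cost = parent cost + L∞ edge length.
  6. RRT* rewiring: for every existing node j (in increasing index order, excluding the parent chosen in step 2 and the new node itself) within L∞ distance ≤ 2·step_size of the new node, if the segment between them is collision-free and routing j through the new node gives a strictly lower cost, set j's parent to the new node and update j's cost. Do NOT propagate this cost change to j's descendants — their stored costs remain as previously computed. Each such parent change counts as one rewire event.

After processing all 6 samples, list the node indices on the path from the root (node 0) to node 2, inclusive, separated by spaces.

1. q=(1,9) nearest=0 d=9 new=(1,2) → add node 1 parent=0 cost=2
2. q=(23,7) nearest=0 d=21 new=(4,2) → blocked by [4,9]×[2,4], reject
3. q=(19,1) nearest=0 d=17 new=(4,1) → add node 2 parent=0 cost=2
4. q=(10,10) nearest=1 d=9 new=(3,4) → add node 3 parent=1 cost=4
5. q=(15,3) nearest=2 d=11 new=(6,3) → blocked by [4,9]×[2,4], reject
6. q=(17,4) nearest=2 d=13 new=(6,3) → blocked by [4,9]×[2,4], reject

Path: 0 2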